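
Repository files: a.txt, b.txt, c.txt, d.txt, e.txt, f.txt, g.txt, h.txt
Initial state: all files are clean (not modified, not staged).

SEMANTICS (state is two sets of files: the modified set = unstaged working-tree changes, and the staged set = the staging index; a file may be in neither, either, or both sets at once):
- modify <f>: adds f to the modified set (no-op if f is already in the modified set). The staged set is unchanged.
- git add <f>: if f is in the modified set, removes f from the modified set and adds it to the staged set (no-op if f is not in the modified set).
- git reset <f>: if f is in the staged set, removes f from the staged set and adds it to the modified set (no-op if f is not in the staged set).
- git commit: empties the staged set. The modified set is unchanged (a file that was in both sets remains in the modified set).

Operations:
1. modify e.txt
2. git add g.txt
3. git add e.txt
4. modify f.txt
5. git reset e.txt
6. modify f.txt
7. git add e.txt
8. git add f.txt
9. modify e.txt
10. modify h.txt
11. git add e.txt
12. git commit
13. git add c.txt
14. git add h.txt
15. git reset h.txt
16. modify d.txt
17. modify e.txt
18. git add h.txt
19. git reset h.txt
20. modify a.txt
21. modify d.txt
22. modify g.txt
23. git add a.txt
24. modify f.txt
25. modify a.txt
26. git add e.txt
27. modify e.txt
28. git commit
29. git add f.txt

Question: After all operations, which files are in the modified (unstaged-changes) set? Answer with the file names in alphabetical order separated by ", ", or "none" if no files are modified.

Answer: a.txt, d.txt, e.txt, g.txt, h.txt

Derivation:
After op 1 (modify e.txt): modified={e.txt} staged={none}
After op 2 (git add g.txt): modified={e.txt} staged={none}
After op 3 (git add e.txt): modified={none} staged={e.txt}
After op 4 (modify f.txt): modified={f.txt} staged={e.txt}
After op 5 (git reset e.txt): modified={e.txt, f.txt} staged={none}
After op 6 (modify f.txt): modified={e.txt, f.txt} staged={none}
After op 7 (git add e.txt): modified={f.txt} staged={e.txt}
After op 8 (git add f.txt): modified={none} staged={e.txt, f.txt}
After op 9 (modify e.txt): modified={e.txt} staged={e.txt, f.txt}
After op 10 (modify h.txt): modified={e.txt, h.txt} staged={e.txt, f.txt}
After op 11 (git add e.txt): modified={h.txt} staged={e.txt, f.txt}
After op 12 (git commit): modified={h.txt} staged={none}
After op 13 (git add c.txt): modified={h.txt} staged={none}
After op 14 (git add h.txt): modified={none} staged={h.txt}
After op 15 (git reset h.txt): modified={h.txt} staged={none}
After op 16 (modify d.txt): modified={d.txt, h.txt} staged={none}
After op 17 (modify e.txt): modified={d.txt, e.txt, h.txt} staged={none}
After op 18 (git add h.txt): modified={d.txt, e.txt} staged={h.txt}
After op 19 (git reset h.txt): modified={d.txt, e.txt, h.txt} staged={none}
After op 20 (modify a.txt): modified={a.txt, d.txt, e.txt, h.txt} staged={none}
After op 21 (modify d.txt): modified={a.txt, d.txt, e.txt, h.txt} staged={none}
After op 22 (modify g.txt): modified={a.txt, d.txt, e.txt, g.txt, h.txt} staged={none}
After op 23 (git add a.txt): modified={d.txt, e.txt, g.txt, h.txt} staged={a.txt}
After op 24 (modify f.txt): modified={d.txt, e.txt, f.txt, g.txt, h.txt} staged={a.txt}
After op 25 (modify a.txt): modified={a.txt, d.txt, e.txt, f.txt, g.txt, h.txt} staged={a.txt}
After op 26 (git add e.txt): modified={a.txt, d.txt, f.txt, g.txt, h.txt} staged={a.txt, e.txt}
After op 27 (modify e.txt): modified={a.txt, d.txt, e.txt, f.txt, g.txt, h.txt} staged={a.txt, e.txt}
After op 28 (git commit): modified={a.txt, d.txt, e.txt, f.txt, g.txt, h.txt} staged={none}
After op 29 (git add f.txt): modified={a.txt, d.txt, e.txt, g.txt, h.txt} staged={f.txt}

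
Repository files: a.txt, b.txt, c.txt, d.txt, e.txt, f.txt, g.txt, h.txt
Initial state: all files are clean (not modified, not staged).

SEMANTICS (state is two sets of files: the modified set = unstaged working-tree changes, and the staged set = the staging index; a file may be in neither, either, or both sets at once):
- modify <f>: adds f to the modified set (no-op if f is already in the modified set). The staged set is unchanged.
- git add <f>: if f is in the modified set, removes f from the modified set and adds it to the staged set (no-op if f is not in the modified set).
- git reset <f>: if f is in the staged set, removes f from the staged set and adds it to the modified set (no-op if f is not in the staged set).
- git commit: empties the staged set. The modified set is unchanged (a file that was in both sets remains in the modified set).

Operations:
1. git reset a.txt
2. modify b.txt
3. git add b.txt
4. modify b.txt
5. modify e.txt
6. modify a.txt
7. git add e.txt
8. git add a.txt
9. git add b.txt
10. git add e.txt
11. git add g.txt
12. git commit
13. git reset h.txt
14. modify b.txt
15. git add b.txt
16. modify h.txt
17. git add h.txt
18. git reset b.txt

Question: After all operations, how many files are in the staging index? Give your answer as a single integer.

Answer: 1

Derivation:
After op 1 (git reset a.txt): modified={none} staged={none}
After op 2 (modify b.txt): modified={b.txt} staged={none}
After op 3 (git add b.txt): modified={none} staged={b.txt}
After op 4 (modify b.txt): modified={b.txt} staged={b.txt}
After op 5 (modify e.txt): modified={b.txt, e.txt} staged={b.txt}
After op 6 (modify a.txt): modified={a.txt, b.txt, e.txt} staged={b.txt}
After op 7 (git add e.txt): modified={a.txt, b.txt} staged={b.txt, e.txt}
After op 8 (git add a.txt): modified={b.txt} staged={a.txt, b.txt, e.txt}
After op 9 (git add b.txt): modified={none} staged={a.txt, b.txt, e.txt}
After op 10 (git add e.txt): modified={none} staged={a.txt, b.txt, e.txt}
After op 11 (git add g.txt): modified={none} staged={a.txt, b.txt, e.txt}
After op 12 (git commit): modified={none} staged={none}
After op 13 (git reset h.txt): modified={none} staged={none}
After op 14 (modify b.txt): modified={b.txt} staged={none}
After op 15 (git add b.txt): modified={none} staged={b.txt}
After op 16 (modify h.txt): modified={h.txt} staged={b.txt}
After op 17 (git add h.txt): modified={none} staged={b.txt, h.txt}
After op 18 (git reset b.txt): modified={b.txt} staged={h.txt}
Final staged set: {h.txt} -> count=1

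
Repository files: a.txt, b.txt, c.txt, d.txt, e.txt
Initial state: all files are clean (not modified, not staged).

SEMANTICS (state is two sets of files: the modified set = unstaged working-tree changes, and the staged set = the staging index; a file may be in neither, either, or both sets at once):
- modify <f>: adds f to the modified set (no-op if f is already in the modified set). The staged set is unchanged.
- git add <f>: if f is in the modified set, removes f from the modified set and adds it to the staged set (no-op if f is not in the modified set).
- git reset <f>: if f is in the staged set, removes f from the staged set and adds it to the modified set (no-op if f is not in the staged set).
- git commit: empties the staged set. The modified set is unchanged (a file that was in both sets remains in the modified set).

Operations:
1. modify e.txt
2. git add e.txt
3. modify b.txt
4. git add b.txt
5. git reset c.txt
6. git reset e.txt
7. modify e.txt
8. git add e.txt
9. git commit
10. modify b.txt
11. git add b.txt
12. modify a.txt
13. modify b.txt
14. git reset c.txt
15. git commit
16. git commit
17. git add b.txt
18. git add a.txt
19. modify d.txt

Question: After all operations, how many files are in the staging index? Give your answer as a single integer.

After op 1 (modify e.txt): modified={e.txt} staged={none}
After op 2 (git add e.txt): modified={none} staged={e.txt}
After op 3 (modify b.txt): modified={b.txt} staged={e.txt}
After op 4 (git add b.txt): modified={none} staged={b.txt, e.txt}
After op 5 (git reset c.txt): modified={none} staged={b.txt, e.txt}
After op 6 (git reset e.txt): modified={e.txt} staged={b.txt}
After op 7 (modify e.txt): modified={e.txt} staged={b.txt}
After op 8 (git add e.txt): modified={none} staged={b.txt, e.txt}
After op 9 (git commit): modified={none} staged={none}
After op 10 (modify b.txt): modified={b.txt} staged={none}
After op 11 (git add b.txt): modified={none} staged={b.txt}
After op 12 (modify a.txt): modified={a.txt} staged={b.txt}
After op 13 (modify b.txt): modified={a.txt, b.txt} staged={b.txt}
After op 14 (git reset c.txt): modified={a.txt, b.txt} staged={b.txt}
After op 15 (git commit): modified={a.txt, b.txt} staged={none}
After op 16 (git commit): modified={a.txt, b.txt} staged={none}
After op 17 (git add b.txt): modified={a.txt} staged={b.txt}
After op 18 (git add a.txt): modified={none} staged={a.txt, b.txt}
After op 19 (modify d.txt): modified={d.txt} staged={a.txt, b.txt}
Final staged set: {a.txt, b.txt} -> count=2

Answer: 2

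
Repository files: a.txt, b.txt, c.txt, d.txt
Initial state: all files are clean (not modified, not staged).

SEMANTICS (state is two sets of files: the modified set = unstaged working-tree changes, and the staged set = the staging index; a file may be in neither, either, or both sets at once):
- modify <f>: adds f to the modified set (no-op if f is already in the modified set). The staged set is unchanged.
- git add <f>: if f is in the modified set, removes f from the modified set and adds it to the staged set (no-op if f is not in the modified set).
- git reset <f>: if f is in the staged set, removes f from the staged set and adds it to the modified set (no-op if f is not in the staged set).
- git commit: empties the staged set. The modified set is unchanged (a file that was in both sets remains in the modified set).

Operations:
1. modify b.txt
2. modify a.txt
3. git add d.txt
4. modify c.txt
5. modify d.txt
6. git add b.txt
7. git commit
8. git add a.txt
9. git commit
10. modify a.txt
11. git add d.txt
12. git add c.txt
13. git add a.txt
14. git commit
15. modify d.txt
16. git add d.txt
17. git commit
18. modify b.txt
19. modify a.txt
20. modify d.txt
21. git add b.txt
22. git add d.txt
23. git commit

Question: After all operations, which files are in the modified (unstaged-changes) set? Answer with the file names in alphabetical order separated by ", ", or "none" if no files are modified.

Answer: a.txt

Derivation:
After op 1 (modify b.txt): modified={b.txt} staged={none}
After op 2 (modify a.txt): modified={a.txt, b.txt} staged={none}
After op 3 (git add d.txt): modified={a.txt, b.txt} staged={none}
After op 4 (modify c.txt): modified={a.txt, b.txt, c.txt} staged={none}
After op 5 (modify d.txt): modified={a.txt, b.txt, c.txt, d.txt} staged={none}
After op 6 (git add b.txt): modified={a.txt, c.txt, d.txt} staged={b.txt}
After op 7 (git commit): modified={a.txt, c.txt, d.txt} staged={none}
After op 8 (git add a.txt): modified={c.txt, d.txt} staged={a.txt}
After op 9 (git commit): modified={c.txt, d.txt} staged={none}
After op 10 (modify a.txt): modified={a.txt, c.txt, d.txt} staged={none}
After op 11 (git add d.txt): modified={a.txt, c.txt} staged={d.txt}
After op 12 (git add c.txt): modified={a.txt} staged={c.txt, d.txt}
After op 13 (git add a.txt): modified={none} staged={a.txt, c.txt, d.txt}
After op 14 (git commit): modified={none} staged={none}
After op 15 (modify d.txt): modified={d.txt} staged={none}
After op 16 (git add d.txt): modified={none} staged={d.txt}
After op 17 (git commit): modified={none} staged={none}
After op 18 (modify b.txt): modified={b.txt} staged={none}
After op 19 (modify a.txt): modified={a.txt, b.txt} staged={none}
After op 20 (modify d.txt): modified={a.txt, b.txt, d.txt} staged={none}
After op 21 (git add b.txt): modified={a.txt, d.txt} staged={b.txt}
After op 22 (git add d.txt): modified={a.txt} staged={b.txt, d.txt}
After op 23 (git commit): modified={a.txt} staged={none}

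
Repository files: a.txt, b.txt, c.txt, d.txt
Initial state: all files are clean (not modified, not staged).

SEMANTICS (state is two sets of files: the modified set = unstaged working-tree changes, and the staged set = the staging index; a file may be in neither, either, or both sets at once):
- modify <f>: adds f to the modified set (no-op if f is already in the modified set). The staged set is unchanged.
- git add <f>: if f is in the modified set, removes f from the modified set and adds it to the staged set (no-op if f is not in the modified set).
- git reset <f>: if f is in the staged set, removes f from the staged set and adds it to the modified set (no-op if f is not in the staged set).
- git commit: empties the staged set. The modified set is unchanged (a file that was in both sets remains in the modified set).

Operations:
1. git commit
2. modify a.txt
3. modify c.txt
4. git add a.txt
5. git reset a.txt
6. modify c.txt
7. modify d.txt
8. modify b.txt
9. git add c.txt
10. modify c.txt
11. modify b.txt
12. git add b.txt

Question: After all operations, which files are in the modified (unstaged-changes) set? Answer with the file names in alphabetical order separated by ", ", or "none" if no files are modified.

After op 1 (git commit): modified={none} staged={none}
After op 2 (modify a.txt): modified={a.txt} staged={none}
After op 3 (modify c.txt): modified={a.txt, c.txt} staged={none}
After op 4 (git add a.txt): modified={c.txt} staged={a.txt}
After op 5 (git reset a.txt): modified={a.txt, c.txt} staged={none}
After op 6 (modify c.txt): modified={a.txt, c.txt} staged={none}
After op 7 (modify d.txt): modified={a.txt, c.txt, d.txt} staged={none}
After op 8 (modify b.txt): modified={a.txt, b.txt, c.txt, d.txt} staged={none}
After op 9 (git add c.txt): modified={a.txt, b.txt, d.txt} staged={c.txt}
After op 10 (modify c.txt): modified={a.txt, b.txt, c.txt, d.txt} staged={c.txt}
After op 11 (modify b.txt): modified={a.txt, b.txt, c.txt, d.txt} staged={c.txt}
After op 12 (git add b.txt): modified={a.txt, c.txt, d.txt} staged={b.txt, c.txt}

Answer: a.txt, c.txt, d.txt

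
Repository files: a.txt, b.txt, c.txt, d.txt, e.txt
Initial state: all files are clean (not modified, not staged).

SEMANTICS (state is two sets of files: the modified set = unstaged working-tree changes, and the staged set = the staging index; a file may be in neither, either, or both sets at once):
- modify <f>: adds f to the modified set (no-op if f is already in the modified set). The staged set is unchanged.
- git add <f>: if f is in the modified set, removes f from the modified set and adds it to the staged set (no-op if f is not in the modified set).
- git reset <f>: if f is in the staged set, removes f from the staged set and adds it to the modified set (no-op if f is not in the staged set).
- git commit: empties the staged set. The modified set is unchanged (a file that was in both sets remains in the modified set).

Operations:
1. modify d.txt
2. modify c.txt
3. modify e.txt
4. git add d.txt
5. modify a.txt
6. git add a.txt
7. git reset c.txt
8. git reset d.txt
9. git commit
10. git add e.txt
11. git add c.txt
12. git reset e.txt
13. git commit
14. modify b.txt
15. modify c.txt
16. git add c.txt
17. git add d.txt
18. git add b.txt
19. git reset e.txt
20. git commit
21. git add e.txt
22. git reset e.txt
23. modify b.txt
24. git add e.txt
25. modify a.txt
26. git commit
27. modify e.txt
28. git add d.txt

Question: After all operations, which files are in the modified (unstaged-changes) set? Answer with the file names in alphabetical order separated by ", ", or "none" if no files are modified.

Answer: a.txt, b.txt, e.txt

Derivation:
After op 1 (modify d.txt): modified={d.txt} staged={none}
After op 2 (modify c.txt): modified={c.txt, d.txt} staged={none}
After op 3 (modify e.txt): modified={c.txt, d.txt, e.txt} staged={none}
After op 4 (git add d.txt): modified={c.txt, e.txt} staged={d.txt}
After op 5 (modify a.txt): modified={a.txt, c.txt, e.txt} staged={d.txt}
After op 6 (git add a.txt): modified={c.txt, e.txt} staged={a.txt, d.txt}
After op 7 (git reset c.txt): modified={c.txt, e.txt} staged={a.txt, d.txt}
After op 8 (git reset d.txt): modified={c.txt, d.txt, e.txt} staged={a.txt}
After op 9 (git commit): modified={c.txt, d.txt, e.txt} staged={none}
After op 10 (git add e.txt): modified={c.txt, d.txt} staged={e.txt}
After op 11 (git add c.txt): modified={d.txt} staged={c.txt, e.txt}
After op 12 (git reset e.txt): modified={d.txt, e.txt} staged={c.txt}
After op 13 (git commit): modified={d.txt, e.txt} staged={none}
After op 14 (modify b.txt): modified={b.txt, d.txt, e.txt} staged={none}
After op 15 (modify c.txt): modified={b.txt, c.txt, d.txt, e.txt} staged={none}
After op 16 (git add c.txt): modified={b.txt, d.txt, e.txt} staged={c.txt}
After op 17 (git add d.txt): modified={b.txt, e.txt} staged={c.txt, d.txt}
After op 18 (git add b.txt): modified={e.txt} staged={b.txt, c.txt, d.txt}
After op 19 (git reset e.txt): modified={e.txt} staged={b.txt, c.txt, d.txt}
After op 20 (git commit): modified={e.txt} staged={none}
After op 21 (git add e.txt): modified={none} staged={e.txt}
After op 22 (git reset e.txt): modified={e.txt} staged={none}
After op 23 (modify b.txt): modified={b.txt, e.txt} staged={none}
After op 24 (git add e.txt): modified={b.txt} staged={e.txt}
After op 25 (modify a.txt): modified={a.txt, b.txt} staged={e.txt}
After op 26 (git commit): modified={a.txt, b.txt} staged={none}
After op 27 (modify e.txt): modified={a.txt, b.txt, e.txt} staged={none}
After op 28 (git add d.txt): modified={a.txt, b.txt, e.txt} staged={none}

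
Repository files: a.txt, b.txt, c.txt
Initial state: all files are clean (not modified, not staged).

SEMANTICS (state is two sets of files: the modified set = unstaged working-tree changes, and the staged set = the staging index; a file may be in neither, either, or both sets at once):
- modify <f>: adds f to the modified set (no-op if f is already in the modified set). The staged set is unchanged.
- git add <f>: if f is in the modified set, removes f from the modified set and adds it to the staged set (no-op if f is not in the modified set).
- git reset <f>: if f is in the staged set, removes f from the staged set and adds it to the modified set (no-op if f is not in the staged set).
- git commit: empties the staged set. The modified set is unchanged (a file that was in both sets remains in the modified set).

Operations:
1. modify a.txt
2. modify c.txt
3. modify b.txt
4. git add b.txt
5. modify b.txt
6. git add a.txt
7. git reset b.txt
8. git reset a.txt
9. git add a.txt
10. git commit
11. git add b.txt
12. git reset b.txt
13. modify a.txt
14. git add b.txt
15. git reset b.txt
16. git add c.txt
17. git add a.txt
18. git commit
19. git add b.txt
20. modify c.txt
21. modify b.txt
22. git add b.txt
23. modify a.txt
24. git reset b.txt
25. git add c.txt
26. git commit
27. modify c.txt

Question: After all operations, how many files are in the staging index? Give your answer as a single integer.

After op 1 (modify a.txt): modified={a.txt} staged={none}
After op 2 (modify c.txt): modified={a.txt, c.txt} staged={none}
After op 3 (modify b.txt): modified={a.txt, b.txt, c.txt} staged={none}
After op 4 (git add b.txt): modified={a.txt, c.txt} staged={b.txt}
After op 5 (modify b.txt): modified={a.txt, b.txt, c.txt} staged={b.txt}
After op 6 (git add a.txt): modified={b.txt, c.txt} staged={a.txt, b.txt}
After op 7 (git reset b.txt): modified={b.txt, c.txt} staged={a.txt}
After op 8 (git reset a.txt): modified={a.txt, b.txt, c.txt} staged={none}
After op 9 (git add a.txt): modified={b.txt, c.txt} staged={a.txt}
After op 10 (git commit): modified={b.txt, c.txt} staged={none}
After op 11 (git add b.txt): modified={c.txt} staged={b.txt}
After op 12 (git reset b.txt): modified={b.txt, c.txt} staged={none}
After op 13 (modify a.txt): modified={a.txt, b.txt, c.txt} staged={none}
After op 14 (git add b.txt): modified={a.txt, c.txt} staged={b.txt}
After op 15 (git reset b.txt): modified={a.txt, b.txt, c.txt} staged={none}
After op 16 (git add c.txt): modified={a.txt, b.txt} staged={c.txt}
After op 17 (git add a.txt): modified={b.txt} staged={a.txt, c.txt}
After op 18 (git commit): modified={b.txt} staged={none}
After op 19 (git add b.txt): modified={none} staged={b.txt}
After op 20 (modify c.txt): modified={c.txt} staged={b.txt}
After op 21 (modify b.txt): modified={b.txt, c.txt} staged={b.txt}
After op 22 (git add b.txt): modified={c.txt} staged={b.txt}
After op 23 (modify a.txt): modified={a.txt, c.txt} staged={b.txt}
After op 24 (git reset b.txt): modified={a.txt, b.txt, c.txt} staged={none}
After op 25 (git add c.txt): modified={a.txt, b.txt} staged={c.txt}
After op 26 (git commit): modified={a.txt, b.txt} staged={none}
After op 27 (modify c.txt): modified={a.txt, b.txt, c.txt} staged={none}
Final staged set: {none} -> count=0

Answer: 0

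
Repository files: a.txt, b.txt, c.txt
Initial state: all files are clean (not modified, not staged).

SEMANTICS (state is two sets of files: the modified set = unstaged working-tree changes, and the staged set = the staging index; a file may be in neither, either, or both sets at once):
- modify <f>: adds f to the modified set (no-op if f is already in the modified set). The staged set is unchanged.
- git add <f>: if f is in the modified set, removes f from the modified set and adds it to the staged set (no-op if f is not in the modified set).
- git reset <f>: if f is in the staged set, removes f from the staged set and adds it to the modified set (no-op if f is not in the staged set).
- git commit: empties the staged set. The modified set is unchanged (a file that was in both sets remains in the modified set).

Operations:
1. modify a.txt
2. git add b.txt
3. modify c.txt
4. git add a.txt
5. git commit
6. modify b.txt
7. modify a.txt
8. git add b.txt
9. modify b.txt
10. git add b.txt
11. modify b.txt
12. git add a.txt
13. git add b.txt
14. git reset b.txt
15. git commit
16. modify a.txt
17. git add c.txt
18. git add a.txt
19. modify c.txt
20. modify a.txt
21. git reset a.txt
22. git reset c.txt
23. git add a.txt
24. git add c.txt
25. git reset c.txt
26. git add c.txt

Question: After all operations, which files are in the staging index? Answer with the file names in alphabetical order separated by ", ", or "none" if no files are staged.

Answer: a.txt, c.txt

Derivation:
After op 1 (modify a.txt): modified={a.txt} staged={none}
After op 2 (git add b.txt): modified={a.txt} staged={none}
After op 3 (modify c.txt): modified={a.txt, c.txt} staged={none}
After op 4 (git add a.txt): modified={c.txt} staged={a.txt}
After op 5 (git commit): modified={c.txt} staged={none}
After op 6 (modify b.txt): modified={b.txt, c.txt} staged={none}
After op 7 (modify a.txt): modified={a.txt, b.txt, c.txt} staged={none}
After op 8 (git add b.txt): modified={a.txt, c.txt} staged={b.txt}
After op 9 (modify b.txt): modified={a.txt, b.txt, c.txt} staged={b.txt}
After op 10 (git add b.txt): modified={a.txt, c.txt} staged={b.txt}
After op 11 (modify b.txt): modified={a.txt, b.txt, c.txt} staged={b.txt}
After op 12 (git add a.txt): modified={b.txt, c.txt} staged={a.txt, b.txt}
After op 13 (git add b.txt): modified={c.txt} staged={a.txt, b.txt}
After op 14 (git reset b.txt): modified={b.txt, c.txt} staged={a.txt}
After op 15 (git commit): modified={b.txt, c.txt} staged={none}
After op 16 (modify a.txt): modified={a.txt, b.txt, c.txt} staged={none}
After op 17 (git add c.txt): modified={a.txt, b.txt} staged={c.txt}
After op 18 (git add a.txt): modified={b.txt} staged={a.txt, c.txt}
After op 19 (modify c.txt): modified={b.txt, c.txt} staged={a.txt, c.txt}
After op 20 (modify a.txt): modified={a.txt, b.txt, c.txt} staged={a.txt, c.txt}
After op 21 (git reset a.txt): modified={a.txt, b.txt, c.txt} staged={c.txt}
After op 22 (git reset c.txt): modified={a.txt, b.txt, c.txt} staged={none}
After op 23 (git add a.txt): modified={b.txt, c.txt} staged={a.txt}
After op 24 (git add c.txt): modified={b.txt} staged={a.txt, c.txt}
After op 25 (git reset c.txt): modified={b.txt, c.txt} staged={a.txt}
After op 26 (git add c.txt): modified={b.txt} staged={a.txt, c.txt}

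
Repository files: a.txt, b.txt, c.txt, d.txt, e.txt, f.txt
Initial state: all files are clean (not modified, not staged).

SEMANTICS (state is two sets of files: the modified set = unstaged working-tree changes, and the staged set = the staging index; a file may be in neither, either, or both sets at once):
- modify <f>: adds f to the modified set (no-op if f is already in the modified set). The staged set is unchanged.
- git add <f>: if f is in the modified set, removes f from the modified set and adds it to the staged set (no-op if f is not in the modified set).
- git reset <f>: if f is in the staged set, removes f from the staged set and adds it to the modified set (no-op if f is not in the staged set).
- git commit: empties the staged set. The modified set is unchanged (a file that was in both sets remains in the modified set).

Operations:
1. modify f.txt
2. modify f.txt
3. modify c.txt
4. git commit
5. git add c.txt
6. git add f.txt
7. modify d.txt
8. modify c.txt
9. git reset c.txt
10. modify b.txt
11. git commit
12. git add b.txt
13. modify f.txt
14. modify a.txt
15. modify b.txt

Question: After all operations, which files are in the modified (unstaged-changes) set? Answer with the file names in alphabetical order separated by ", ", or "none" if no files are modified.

Answer: a.txt, b.txt, c.txt, d.txt, f.txt

Derivation:
After op 1 (modify f.txt): modified={f.txt} staged={none}
After op 2 (modify f.txt): modified={f.txt} staged={none}
After op 3 (modify c.txt): modified={c.txt, f.txt} staged={none}
After op 4 (git commit): modified={c.txt, f.txt} staged={none}
After op 5 (git add c.txt): modified={f.txt} staged={c.txt}
After op 6 (git add f.txt): modified={none} staged={c.txt, f.txt}
After op 7 (modify d.txt): modified={d.txt} staged={c.txt, f.txt}
After op 8 (modify c.txt): modified={c.txt, d.txt} staged={c.txt, f.txt}
After op 9 (git reset c.txt): modified={c.txt, d.txt} staged={f.txt}
After op 10 (modify b.txt): modified={b.txt, c.txt, d.txt} staged={f.txt}
After op 11 (git commit): modified={b.txt, c.txt, d.txt} staged={none}
After op 12 (git add b.txt): modified={c.txt, d.txt} staged={b.txt}
After op 13 (modify f.txt): modified={c.txt, d.txt, f.txt} staged={b.txt}
After op 14 (modify a.txt): modified={a.txt, c.txt, d.txt, f.txt} staged={b.txt}
After op 15 (modify b.txt): modified={a.txt, b.txt, c.txt, d.txt, f.txt} staged={b.txt}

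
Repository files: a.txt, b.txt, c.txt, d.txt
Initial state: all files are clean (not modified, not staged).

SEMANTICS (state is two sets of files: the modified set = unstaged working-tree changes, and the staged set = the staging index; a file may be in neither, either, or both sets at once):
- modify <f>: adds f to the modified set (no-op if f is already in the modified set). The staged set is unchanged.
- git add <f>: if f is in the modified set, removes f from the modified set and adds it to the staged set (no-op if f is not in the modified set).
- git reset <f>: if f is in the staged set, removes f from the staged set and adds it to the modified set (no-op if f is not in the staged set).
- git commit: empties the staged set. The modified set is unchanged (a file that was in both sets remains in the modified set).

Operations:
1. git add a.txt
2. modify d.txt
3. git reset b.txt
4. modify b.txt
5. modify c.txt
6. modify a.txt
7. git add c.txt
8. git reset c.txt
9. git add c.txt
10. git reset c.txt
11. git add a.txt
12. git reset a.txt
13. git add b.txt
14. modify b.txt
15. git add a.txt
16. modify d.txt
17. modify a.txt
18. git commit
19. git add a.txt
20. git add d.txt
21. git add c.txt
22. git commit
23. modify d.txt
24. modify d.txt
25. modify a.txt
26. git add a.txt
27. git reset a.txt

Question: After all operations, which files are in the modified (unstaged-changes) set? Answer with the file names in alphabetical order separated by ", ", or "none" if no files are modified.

Answer: a.txt, b.txt, d.txt

Derivation:
After op 1 (git add a.txt): modified={none} staged={none}
After op 2 (modify d.txt): modified={d.txt} staged={none}
After op 3 (git reset b.txt): modified={d.txt} staged={none}
After op 4 (modify b.txt): modified={b.txt, d.txt} staged={none}
After op 5 (modify c.txt): modified={b.txt, c.txt, d.txt} staged={none}
After op 6 (modify a.txt): modified={a.txt, b.txt, c.txt, d.txt} staged={none}
After op 7 (git add c.txt): modified={a.txt, b.txt, d.txt} staged={c.txt}
After op 8 (git reset c.txt): modified={a.txt, b.txt, c.txt, d.txt} staged={none}
After op 9 (git add c.txt): modified={a.txt, b.txt, d.txt} staged={c.txt}
After op 10 (git reset c.txt): modified={a.txt, b.txt, c.txt, d.txt} staged={none}
After op 11 (git add a.txt): modified={b.txt, c.txt, d.txt} staged={a.txt}
After op 12 (git reset a.txt): modified={a.txt, b.txt, c.txt, d.txt} staged={none}
After op 13 (git add b.txt): modified={a.txt, c.txt, d.txt} staged={b.txt}
After op 14 (modify b.txt): modified={a.txt, b.txt, c.txt, d.txt} staged={b.txt}
After op 15 (git add a.txt): modified={b.txt, c.txt, d.txt} staged={a.txt, b.txt}
After op 16 (modify d.txt): modified={b.txt, c.txt, d.txt} staged={a.txt, b.txt}
After op 17 (modify a.txt): modified={a.txt, b.txt, c.txt, d.txt} staged={a.txt, b.txt}
After op 18 (git commit): modified={a.txt, b.txt, c.txt, d.txt} staged={none}
After op 19 (git add a.txt): modified={b.txt, c.txt, d.txt} staged={a.txt}
After op 20 (git add d.txt): modified={b.txt, c.txt} staged={a.txt, d.txt}
After op 21 (git add c.txt): modified={b.txt} staged={a.txt, c.txt, d.txt}
After op 22 (git commit): modified={b.txt} staged={none}
After op 23 (modify d.txt): modified={b.txt, d.txt} staged={none}
After op 24 (modify d.txt): modified={b.txt, d.txt} staged={none}
After op 25 (modify a.txt): modified={a.txt, b.txt, d.txt} staged={none}
After op 26 (git add a.txt): modified={b.txt, d.txt} staged={a.txt}
After op 27 (git reset a.txt): modified={a.txt, b.txt, d.txt} staged={none}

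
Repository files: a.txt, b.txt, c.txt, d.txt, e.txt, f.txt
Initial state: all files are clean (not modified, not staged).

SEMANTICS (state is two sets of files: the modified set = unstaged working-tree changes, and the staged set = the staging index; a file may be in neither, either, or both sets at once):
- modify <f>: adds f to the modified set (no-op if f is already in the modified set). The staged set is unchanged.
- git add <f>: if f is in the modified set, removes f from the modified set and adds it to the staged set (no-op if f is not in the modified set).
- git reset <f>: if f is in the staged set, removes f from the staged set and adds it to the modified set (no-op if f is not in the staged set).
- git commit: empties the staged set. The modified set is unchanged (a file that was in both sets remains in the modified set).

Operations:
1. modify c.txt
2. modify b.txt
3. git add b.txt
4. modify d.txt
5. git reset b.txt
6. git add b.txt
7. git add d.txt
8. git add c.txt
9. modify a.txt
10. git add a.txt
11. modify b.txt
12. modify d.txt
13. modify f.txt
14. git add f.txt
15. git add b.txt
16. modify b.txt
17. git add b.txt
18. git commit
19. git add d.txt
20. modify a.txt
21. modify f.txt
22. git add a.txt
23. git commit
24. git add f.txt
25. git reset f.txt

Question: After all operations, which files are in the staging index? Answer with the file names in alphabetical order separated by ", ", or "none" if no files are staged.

Answer: none

Derivation:
After op 1 (modify c.txt): modified={c.txt} staged={none}
After op 2 (modify b.txt): modified={b.txt, c.txt} staged={none}
After op 3 (git add b.txt): modified={c.txt} staged={b.txt}
After op 4 (modify d.txt): modified={c.txt, d.txt} staged={b.txt}
After op 5 (git reset b.txt): modified={b.txt, c.txt, d.txt} staged={none}
After op 6 (git add b.txt): modified={c.txt, d.txt} staged={b.txt}
After op 7 (git add d.txt): modified={c.txt} staged={b.txt, d.txt}
After op 8 (git add c.txt): modified={none} staged={b.txt, c.txt, d.txt}
After op 9 (modify a.txt): modified={a.txt} staged={b.txt, c.txt, d.txt}
After op 10 (git add a.txt): modified={none} staged={a.txt, b.txt, c.txt, d.txt}
After op 11 (modify b.txt): modified={b.txt} staged={a.txt, b.txt, c.txt, d.txt}
After op 12 (modify d.txt): modified={b.txt, d.txt} staged={a.txt, b.txt, c.txt, d.txt}
After op 13 (modify f.txt): modified={b.txt, d.txt, f.txt} staged={a.txt, b.txt, c.txt, d.txt}
After op 14 (git add f.txt): modified={b.txt, d.txt} staged={a.txt, b.txt, c.txt, d.txt, f.txt}
After op 15 (git add b.txt): modified={d.txt} staged={a.txt, b.txt, c.txt, d.txt, f.txt}
After op 16 (modify b.txt): modified={b.txt, d.txt} staged={a.txt, b.txt, c.txt, d.txt, f.txt}
After op 17 (git add b.txt): modified={d.txt} staged={a.txt, b.txt, c.txt, d.txt, f.txt}
After op 18 (git commit): modified={d.txt} staged={none}
After op 19 (git add d.txt): modified={none} staged={d.txt}
After op 20 (modify a.txt): modified={a.txt} staged={d.txt}
After op 21 (modify f.txt): modified={a.txt, f.txt} staged={d.txt}
After op 22 (git add a.txt): modified={f.txt} staged={a.txt, d.txt}
After op 23 (git commit): modified={f.txt} staged={none}
After op 24 (git add f.txt): modified={none} staged={f.txt}
After op 25 (git reset f.txt): modified={f.txt} staged={none}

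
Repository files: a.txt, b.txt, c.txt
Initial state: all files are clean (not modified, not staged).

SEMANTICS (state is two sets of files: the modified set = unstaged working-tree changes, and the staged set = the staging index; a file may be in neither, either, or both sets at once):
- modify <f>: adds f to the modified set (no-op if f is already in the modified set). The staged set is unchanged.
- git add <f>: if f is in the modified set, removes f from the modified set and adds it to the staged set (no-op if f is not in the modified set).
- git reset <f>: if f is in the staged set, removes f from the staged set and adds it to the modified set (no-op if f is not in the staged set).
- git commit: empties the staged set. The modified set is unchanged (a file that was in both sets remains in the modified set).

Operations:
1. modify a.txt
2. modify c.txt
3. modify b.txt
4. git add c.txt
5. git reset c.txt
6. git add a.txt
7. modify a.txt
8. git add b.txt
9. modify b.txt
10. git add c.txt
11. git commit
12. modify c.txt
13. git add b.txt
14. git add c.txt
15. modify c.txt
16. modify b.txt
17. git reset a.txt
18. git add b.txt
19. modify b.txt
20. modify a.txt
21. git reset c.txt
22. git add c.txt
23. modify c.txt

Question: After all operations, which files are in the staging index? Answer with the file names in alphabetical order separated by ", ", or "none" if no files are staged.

After op 1 (modify a.txt): modified={a.txt} staged={none}
After op 2 (modify c.txt): modified={a.txt, c.txt} staged={none}
After op 3 (modify b.txt): modified={a.txt, b.txt, c.txt} staged={none}
After op 4 (git add c.txt): modified={a.txt, b.txt} staged={c.txt}
After op 5 (git reset c.txt): modified={a.txt, b.txt, c.txt} staged={none}
After op 6 (git add a.txt): modified={b.txt, c.txt} staged={a.txt}
After op 7 (modify a.txt): modified={a.txt, b.txt, c.txt} staged={a.txt}
After op 8 (git add b.txt): modified={a.txt, c.txt} staged={a.txt, b.txt}
After op 9 (modify b.txt): modified={a.txt, b.txt, c.txt} staged={a.txt, b.txt}
After op 10 (git add c.txt): modified={a.txt, b.txt} staged={a.txt, b.txt, c.txt}
After op 11 (git commit): modified={a.txt, b.txt} staged={none}
After op 12 (modify c.txt): modified={a.txt, b.txt, c.txt} staged={none}
After op 13 (git add b.txt): modified={a.txt, c.txt} staged={b.txt}
After op 14 (git add c.txt): modified={a.txt} staged={b.txt, c.txt}
After op 15 (modify c.txt): modified={a.txt, c.txt} staged={b.txt, c.txt}
After op 16 (modify b.txt): modified={a.txt, b.txt, c.txt} staged={b.txt, c.txt}
After op 17 (git reset a.txt): modified={a.txt, b.txt, c.txt} staged={b.txt, c.txt}
After op 18 (git add b.txt): modified={a.txt, c.txt} staged={b.txt, c.txt}
After op 19 (modify b.txt): modified={a.txt, b.txt, c.txt} staged={b.txt, c.txt}
After op 20 (modify a.txt): modified={a.txt, b.txt, c.txt} staged={b.txt, c.txt}
After op 21 (git reset c.txt): modified={a.txt, b.txt, c.txt} staged={b.txt}
After op 22 (git add c.txt): modified={a.txt, b.txt} staged={b.txt, c.txt}
After op 23 (modify c.txt): modified={a.txt, b.txt, c.txt} staged={b.txt, c.txt}

Answer: b.txt, c.txt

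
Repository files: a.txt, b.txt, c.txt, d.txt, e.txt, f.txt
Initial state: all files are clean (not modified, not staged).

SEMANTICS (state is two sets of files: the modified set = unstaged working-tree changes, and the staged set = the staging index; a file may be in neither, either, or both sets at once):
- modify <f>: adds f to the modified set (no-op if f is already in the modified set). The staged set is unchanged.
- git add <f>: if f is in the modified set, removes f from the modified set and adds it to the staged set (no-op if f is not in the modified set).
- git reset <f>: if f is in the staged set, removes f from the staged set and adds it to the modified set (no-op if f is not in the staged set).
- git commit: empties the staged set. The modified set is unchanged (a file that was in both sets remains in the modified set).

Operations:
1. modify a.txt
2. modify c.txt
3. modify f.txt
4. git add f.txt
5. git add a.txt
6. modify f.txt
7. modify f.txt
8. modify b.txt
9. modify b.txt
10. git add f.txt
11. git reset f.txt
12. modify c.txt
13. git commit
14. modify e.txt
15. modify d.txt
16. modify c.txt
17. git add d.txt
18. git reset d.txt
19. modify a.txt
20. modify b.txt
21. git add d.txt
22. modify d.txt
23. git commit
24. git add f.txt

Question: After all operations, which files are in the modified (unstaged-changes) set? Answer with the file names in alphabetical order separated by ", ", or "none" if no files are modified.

After op 1 (modify a.txt): modified={a.txt} staged={none}
After op 2 (modify c.txt): modified={a.txt, c.txt} staged={none}
After op 3 (modify f.txt): modified={a.txt, c.txt, f.txt} staged={none}
After op 4 (git add f.txt): modified={a.txt, c.txt} staged={f.txt}
After op 5 (git add a.txt): modified={c.txt} staged={a.txt, f.txt}
After op 6 (modify f.txt): modified={c.txt, f.txt} staged={a.txt, f.txt}
After op 7 (modify f.txt): modified={c.txt, f.txt} staged={a.txt, f.txt}
After op 8 (modify b.txt): modified={b.txt, c.txt, f.txt} staged={a.txt, f.txt}
After op 9 (modify b.txt): modified={b.txt, c.txt, f.txt} staged={a.txt, f.txt}
After op 10 (git add f.txt): modified={b.txt, c.txt} staged={a.txt, f.txt}
After op 11 (git reset f.txt): modified={b.txt, c.txt, f.txt} staged={a.txt}
After op 12 (modify c.txt): modified={b.txt, c.txt, f.txt} staged={a.txt}
After op 13 (git commit): modified={b.txt, c.txt, f.txt} staged={none}
After op 14 (modify e.txt): modified={b.txt, c.txt, e.txt, f.txt} staged={none}
After op 15 (modify d.txt): modified={b.txt, c.txt, d.txt, e.txt, f.txt} staged={none}
After op 16 (modify c.txt): modified={b.txt, c.txt, d.txt, e.txt, f.txt} staged={none}
After op 17 (git add d.txt): modified={b.txt, c.txt, e.txt, f.txt} staged={d.txt}
After op 18 (git reset d.txt): modified={b.txt, c.txt, d.txt, e.txt, f.txt} staged={none}
After op 19 (modify a.txt): modified={a.txt, b.txt, c.txt, d.txt, e.txt, f.txt} staged={none}
After op 20 (modify b.txt): modified={a.txt, b.txt, c.txt, d.txt, e.txt, f.txt} staged={none}
After op 21 (git add d.txt): modified={a.txt, b.txt, c.txt, e.txt, f.txt} staged={d.txt}
After op 22 (modify d.txt): modified={a.txt, b.txt, c.txt, d.txt, e.txt, f.txt} staged={d.txt}
After op 23 (git commit): modified={a.txt, b.txt, c.txt, d.txt, e.txt, f.txt} staged={none}
After op 24 (git add f.txt): modified={a.txt, b.txt, c.txt, d.txt, e.txt} staged={f.txt}

Answer: a.txt, b.txt, c.txt, d.txt, e.txt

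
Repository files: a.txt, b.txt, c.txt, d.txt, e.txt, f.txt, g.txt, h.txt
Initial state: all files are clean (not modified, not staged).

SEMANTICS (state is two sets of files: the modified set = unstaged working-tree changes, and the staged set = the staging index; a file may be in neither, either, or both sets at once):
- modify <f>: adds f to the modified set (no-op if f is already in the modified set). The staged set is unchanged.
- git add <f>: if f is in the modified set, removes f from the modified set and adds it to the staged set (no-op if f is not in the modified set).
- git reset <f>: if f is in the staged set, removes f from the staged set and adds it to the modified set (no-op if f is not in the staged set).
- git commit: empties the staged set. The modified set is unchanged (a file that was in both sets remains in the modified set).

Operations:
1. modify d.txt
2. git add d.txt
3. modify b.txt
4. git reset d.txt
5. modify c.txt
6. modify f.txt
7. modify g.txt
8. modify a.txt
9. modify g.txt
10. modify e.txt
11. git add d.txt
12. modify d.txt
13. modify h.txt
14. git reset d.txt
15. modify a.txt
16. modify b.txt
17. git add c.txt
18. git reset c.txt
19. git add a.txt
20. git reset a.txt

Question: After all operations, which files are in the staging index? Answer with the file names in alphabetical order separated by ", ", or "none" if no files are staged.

After op 1 (modify d.txt): modified={d.txt} staged={none}
After op 2 (git add d.txt): modified={none} staged={d.txt}
After op 3 (modify b.txt): modified={b.txt} staged={d.txt}
After op 4 (git reset d.txt): modified={b.txt, d.txt} staged={none}
After op 5 (modify c.txt): modified={b.txt, c.txt, d.txt} staged={none}
After op 6 (modify f.txt): modified={b.txt, c.txt, d.txt, f.txt} staged={none}
After op 7 (modify g.txt): modified={b.txt, c.txt, d.txt, f.txt, g.txt} staged={none}
After op 8 (modify a.txt): modified={a.txt, b.txt, c.txt, d.txt, f.txt, g.txt} staged={none}
After op 9 (modify g.txt): modified={a.txt, b.txt, c.txt, d.txt, f.txt, g.txt} staged={none}
After op 10 (modify e.txt): modified={a.txt, b.txt, c.txt, d.txt, e.txt, f.txt, g.txt} staged={none}
After op 11 (git add d.txt): modified={a.txt, b.txt, c.txt, e.txt, f.txt, g.txt} staged={d.txt}
After op 12 (modify d.txt): modified={a.txt, b.txt, c.txt, d.txt, e.txt, f.txt, g.txt} staged={d.txt}
After op 13 (modify h.txt): modified={a.txt, b.txt, c.txt, d.txt, e.txt, f.txt, g.txt, h.txt} staged={d.txt}
After op 14 (git reset d.txt): modified={a.txt, b.txt, c.txt, d.txt, e.txt, f.txt, g.txt, h.txt} staged={none}
After op 15 (modify a.txt): modified={a.txt, b.txt, c.txt, d.txt, e.txt, f.txt, g.txt, h.txt} staged={none}
After op 16 (modify b.txt): modified={a.txt, b.txt, c.txt, d.txt, e.txt, f.txt, g.txt, h.txt} staged={none}
After op 17 (git add c.txt): modified={a.txt, b.txt, d.txt, e.txt, f.txt, g.txt, h.txt} staged={c.txt}
After op 18 (git reset c.txt): modified={a.txt, b.txt, c.txt, d.txt, e.txt, f.txt, g.txt, h.txt} staged={none}
After op 19 (git add a.txt): modified={b.txt, c.txt, d.txt, e.txt, f.txt, g.txt, h.txt} staged={a.txt}
After op 20 (git reset a.txt): modified={a.txt, b.txt, c.txt, d.txt, e.txt, f.txt, g.txt, h.txt} staged={none}

Answer: none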